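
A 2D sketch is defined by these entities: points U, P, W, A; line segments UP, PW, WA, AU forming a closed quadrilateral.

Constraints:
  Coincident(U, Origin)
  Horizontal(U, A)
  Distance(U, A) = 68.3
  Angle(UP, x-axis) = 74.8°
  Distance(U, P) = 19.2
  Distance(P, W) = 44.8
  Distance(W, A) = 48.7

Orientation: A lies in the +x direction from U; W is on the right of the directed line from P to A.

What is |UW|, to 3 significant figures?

32.9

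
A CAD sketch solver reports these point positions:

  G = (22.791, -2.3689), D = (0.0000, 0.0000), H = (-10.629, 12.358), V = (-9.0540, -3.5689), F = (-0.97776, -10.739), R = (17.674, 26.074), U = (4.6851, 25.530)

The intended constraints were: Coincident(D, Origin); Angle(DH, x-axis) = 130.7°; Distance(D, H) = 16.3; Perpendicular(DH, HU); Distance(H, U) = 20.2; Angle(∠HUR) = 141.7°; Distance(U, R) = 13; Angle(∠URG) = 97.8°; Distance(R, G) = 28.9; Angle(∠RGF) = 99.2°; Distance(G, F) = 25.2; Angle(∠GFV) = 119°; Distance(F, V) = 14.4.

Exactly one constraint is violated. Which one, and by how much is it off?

Distance(F, V) = 14.4 — off by 3.60.

D = (0.00, 0.00) ✓; DH at 130.7° ✓; |DH| = 16.30 ✓; ∠(DH, HU) = 90.00° ✓; |HU| = 20.20 ✓; ∠HUR = 141.7° ✓; |UR| = 13.00 ✓; ∠URG = 97.80° ✓; |RG| = 28.90 ✓; ∠RGF = 99.20° ✓; |GF| = 25.20 ✓; ∠GFV = 119.0° ✓; |FV| = 10.80 ✗.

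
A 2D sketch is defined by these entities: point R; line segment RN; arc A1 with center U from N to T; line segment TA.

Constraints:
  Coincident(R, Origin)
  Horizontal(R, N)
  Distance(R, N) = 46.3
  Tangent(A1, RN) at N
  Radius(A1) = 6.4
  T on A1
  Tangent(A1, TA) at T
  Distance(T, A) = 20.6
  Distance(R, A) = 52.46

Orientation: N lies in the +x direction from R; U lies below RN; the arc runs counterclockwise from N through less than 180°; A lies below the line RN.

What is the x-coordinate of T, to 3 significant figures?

40.0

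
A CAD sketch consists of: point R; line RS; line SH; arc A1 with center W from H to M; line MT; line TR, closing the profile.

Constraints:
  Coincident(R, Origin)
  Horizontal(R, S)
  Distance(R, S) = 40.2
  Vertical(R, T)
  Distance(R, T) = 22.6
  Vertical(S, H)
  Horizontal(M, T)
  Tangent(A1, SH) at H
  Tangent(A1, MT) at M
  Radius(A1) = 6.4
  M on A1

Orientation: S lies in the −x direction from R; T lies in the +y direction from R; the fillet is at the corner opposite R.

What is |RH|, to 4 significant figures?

43.34

R is at the origin; RS is horizontal with |RS| = 40.2 and S on the −x side, so S = (-40.20, 0.000). R and T share the same x with |RT| = 22.6 and T on the +y side, so T = (0.000, 22.60). The virtual corner opposite R is at (-40.20, 22.60). Since A1 is tangent to SH there, WH ⟂ SH and A1 meets MT tangentially, so WM is at right angles to MT, with radius 6.4, so the center W sits 6.4 in from both sides at W = (-33.80, 16.20). That places the tangent points at H = (-40.20, 16.20) on SH and M = (-33.80, 22.60) on MT. Then |RH| = |H − R| = 43.34.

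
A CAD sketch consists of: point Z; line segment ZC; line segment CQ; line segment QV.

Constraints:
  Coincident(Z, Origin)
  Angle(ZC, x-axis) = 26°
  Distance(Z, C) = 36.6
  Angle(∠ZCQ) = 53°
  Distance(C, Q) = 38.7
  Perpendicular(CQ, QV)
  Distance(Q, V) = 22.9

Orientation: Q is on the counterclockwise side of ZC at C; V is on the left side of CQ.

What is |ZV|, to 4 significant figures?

17.83

Z is at the origin; ZC runs at 26.0° with length 36.6, so C = 36.6·(cos 26.0°, sin 26.0°) = (32.90, 16.04). ∠ZCQ = 53.0°, so CQ runs at 26.0° + (180° − 53.0°) = 153.0° from the x-axis; with |CQ| = 38.7, Q = C + 38.7·(cos 153.0°, sin 153.0°) = (-1.586, 33.61). CQ ⟂ QV; with |QV| = 22.9 on the left of CQ, V = Q + 22.9·(-0.4540, -0.8910) = (-11.98, 13.21). Then |ZV| = |V − Z| = 17.83.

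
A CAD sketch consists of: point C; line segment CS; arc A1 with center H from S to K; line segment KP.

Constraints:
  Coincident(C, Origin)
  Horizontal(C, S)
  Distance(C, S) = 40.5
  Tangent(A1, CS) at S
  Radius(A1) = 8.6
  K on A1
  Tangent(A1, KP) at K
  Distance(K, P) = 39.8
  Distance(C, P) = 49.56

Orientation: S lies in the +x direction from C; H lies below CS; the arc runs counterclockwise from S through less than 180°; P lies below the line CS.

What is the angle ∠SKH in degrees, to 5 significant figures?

52.780°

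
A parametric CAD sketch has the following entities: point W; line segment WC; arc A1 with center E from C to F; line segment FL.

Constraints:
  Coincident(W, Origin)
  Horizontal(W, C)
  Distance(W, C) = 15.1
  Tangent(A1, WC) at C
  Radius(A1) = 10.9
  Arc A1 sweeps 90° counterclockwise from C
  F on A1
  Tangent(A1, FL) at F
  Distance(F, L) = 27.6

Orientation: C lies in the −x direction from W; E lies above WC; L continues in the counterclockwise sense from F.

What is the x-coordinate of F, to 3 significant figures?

-4.20

W is at the origin; W and C share the same y with |WC| = 15.1 and C on the −x side, so C = (-15.1, 0.00). A1 meets WC tangentially, so EC is at right angles to WC, so E = C + (0, 10.9) = (-15.1, 10.9). On A1, C sits at bearing -90° from E; a 90° counterclockwise sweep puts F at bearing 0°, so F = E + 10.9·(cos 0°, sin 0°) = (-4.20, 10.9). So F.x = -4.20.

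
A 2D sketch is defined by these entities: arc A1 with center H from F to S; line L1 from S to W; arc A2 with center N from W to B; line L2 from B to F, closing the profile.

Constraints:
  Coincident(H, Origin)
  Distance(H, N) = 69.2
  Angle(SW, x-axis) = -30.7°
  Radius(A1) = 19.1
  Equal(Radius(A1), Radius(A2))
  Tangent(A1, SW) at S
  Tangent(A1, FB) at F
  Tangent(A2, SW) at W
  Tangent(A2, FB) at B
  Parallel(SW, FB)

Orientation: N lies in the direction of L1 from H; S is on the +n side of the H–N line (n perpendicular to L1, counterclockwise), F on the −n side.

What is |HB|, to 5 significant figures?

71.788

The slot axis is L1's direction at -30.7°, so u = (cos -30.7°, sin -30.7°) = (0.85985, -0.51054) and n = (−sin -30.7°, cos -30.7°) = (0.51054, 0.85985). H is at the origin and N lies 69.2 along u from H, so N = 69.2·u = (59.502, -35.330). Tangency of A1 to both parallel lines with radius 19.1 puts S and F at H ± 19.1·n: S = (9.7514, 16.423), F = (-9.7514, -16.423). Equal radii place W and B the same way about N: W = N + 19.1·n = (69.253, -18.906), B = N − 19.1·n = (49.750, -51.753). Then |HB| = |B − H| = 71.788.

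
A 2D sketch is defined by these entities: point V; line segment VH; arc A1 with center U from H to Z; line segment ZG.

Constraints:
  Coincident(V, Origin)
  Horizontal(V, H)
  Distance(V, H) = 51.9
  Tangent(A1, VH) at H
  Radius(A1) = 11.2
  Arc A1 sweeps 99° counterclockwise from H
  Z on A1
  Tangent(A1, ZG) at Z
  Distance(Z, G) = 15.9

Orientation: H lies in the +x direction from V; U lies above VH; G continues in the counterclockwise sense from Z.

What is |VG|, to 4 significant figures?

66.92

V is at the origin; VH is horizontal with |VH| = 51.9 and H on the +x side, so H = (51.90, 0.000). Tangency of A1 to VH means the radius UH is perpendicular to VH, so U = H + (0, 11.2) = (51.90, 11.20). On A1, H sits at bearing -90° from U; a 99° counterclockwise sweep puts Z at bearing 9°, so Z = U + 11.2·(cos 9°, sin 9°) = (62.96, 12.95). Tangency of A1 to ZG means the radius UZ is perpendicular to ZG, so ZG runs along (−sin 9°, cos 9°); with |ZG| = 15.9, G = (60.47, 28.66). Then |VG| = |G − V| = 66.92.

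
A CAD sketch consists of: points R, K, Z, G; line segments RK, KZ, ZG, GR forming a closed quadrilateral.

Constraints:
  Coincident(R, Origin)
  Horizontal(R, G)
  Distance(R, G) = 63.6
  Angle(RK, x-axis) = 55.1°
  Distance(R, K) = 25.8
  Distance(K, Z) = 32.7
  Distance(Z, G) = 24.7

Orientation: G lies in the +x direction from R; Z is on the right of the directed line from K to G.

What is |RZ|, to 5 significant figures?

38.926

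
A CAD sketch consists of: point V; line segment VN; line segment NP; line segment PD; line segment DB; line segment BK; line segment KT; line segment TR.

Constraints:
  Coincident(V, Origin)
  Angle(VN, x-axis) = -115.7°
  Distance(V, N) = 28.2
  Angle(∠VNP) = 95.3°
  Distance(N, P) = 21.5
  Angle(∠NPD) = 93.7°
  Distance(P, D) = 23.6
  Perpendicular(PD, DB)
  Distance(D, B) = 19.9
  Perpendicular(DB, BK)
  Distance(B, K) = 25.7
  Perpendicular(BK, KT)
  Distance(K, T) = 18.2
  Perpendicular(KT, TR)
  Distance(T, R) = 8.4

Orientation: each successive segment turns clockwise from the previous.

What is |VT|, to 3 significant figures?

37.4

V is at the origin; VN runs at -115.7° with length 28.2, so N = (-12.2, -25.4). ∠VNP = 95.3° gives NP at 160° from the x-axis; with |NP| = 21.5, P = (-32.4, -17.9). ∠NPD = 93.7° gives PD at 73.3° from the x-axis; with |PD| = 23.6, D = (-25.6, 4.69). PD ⟂ DB, so DB runs at -16.7°; with |DB| = 19.9, B = (-6.54, -1.03). DB is perpendicular to BK, so BK runs at -107°; with |BK| = 25.7, K = (-13.9, -25.6). The perpendicularity gives KT at right angles to BK, so KT runs at 163°; with |KT| = 18.2, T = (-31.4, -20.4). Then |VT| = |T − V| = 37.4.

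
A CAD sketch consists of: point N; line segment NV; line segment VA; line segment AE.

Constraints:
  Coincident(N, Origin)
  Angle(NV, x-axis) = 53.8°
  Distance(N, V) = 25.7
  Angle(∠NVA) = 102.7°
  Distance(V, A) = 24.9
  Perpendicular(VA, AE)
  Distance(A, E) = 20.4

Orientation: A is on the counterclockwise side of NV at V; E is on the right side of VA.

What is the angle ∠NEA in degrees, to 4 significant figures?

33.90°

N is at the origin; NV runs at 53.8° with length 25.7, so V = 25.7·(cos 53.8°, sin 53.8°) = (15.18, 20.74). ∠NVA = 102.7°, so VA runs at 53.8° + (180° − 102.7°) = 131.1° from the x-axis; with |VA| = 24.9, A = V + 24.9·(cos 131.1°, sin 131.1°) = (-1.190, 39.50). The perpendicularity gives AE at right angles to VA; with |AE| = 20.4 on the right of VA, E = A + 20.4·(0.7536, 0.6574) = (14.18, 52.91). Then cos ∠NEA = EN·EA / (|EN||EA|), giving 33.90°.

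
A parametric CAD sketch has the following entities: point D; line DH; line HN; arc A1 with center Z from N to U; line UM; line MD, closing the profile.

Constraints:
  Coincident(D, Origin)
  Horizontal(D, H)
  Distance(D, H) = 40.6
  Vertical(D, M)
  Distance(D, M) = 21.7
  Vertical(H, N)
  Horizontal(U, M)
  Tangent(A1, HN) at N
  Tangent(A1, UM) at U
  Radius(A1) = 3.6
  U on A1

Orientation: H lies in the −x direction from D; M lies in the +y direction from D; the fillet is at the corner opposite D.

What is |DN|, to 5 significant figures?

44.452

D is at the origin; D and H share the same y with |DH| = 40.6 and H on the −x side, so H = (-40.600, 0.0000). DM is vertical with |DM| = 21.7 and M on the +y side, so M = (0.0000, 21.700). The virtual corner opposite D is at (-40.600, 21.700). Since A1 is tangent to HN there, ZN ⟂ HN and A1 meets UM tangentially, so ZU is at right angles to UM, with radius 3.6, so the center Z sits 3.6 in from both sides at Z = (-37.000, 18.100). That places the tangent points at N = (-40.600, 18.100) on HN and U = (-37.000, 21.700) on UM. Then |DN| = |N − D| = 44.452.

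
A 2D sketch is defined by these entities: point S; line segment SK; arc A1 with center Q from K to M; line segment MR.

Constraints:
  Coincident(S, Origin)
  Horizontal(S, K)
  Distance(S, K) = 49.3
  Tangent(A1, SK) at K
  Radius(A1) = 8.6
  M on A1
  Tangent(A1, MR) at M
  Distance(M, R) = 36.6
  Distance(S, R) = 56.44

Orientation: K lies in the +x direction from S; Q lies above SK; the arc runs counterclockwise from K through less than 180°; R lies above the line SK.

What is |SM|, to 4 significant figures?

57.98

Checks: |QK| = 8.600 ✓; |QM| = 8.600 ✓; ∠(QM, MR) = 90.00° ✓; |MR| = 36.60 ✓; |SR| = 56.44 ✓.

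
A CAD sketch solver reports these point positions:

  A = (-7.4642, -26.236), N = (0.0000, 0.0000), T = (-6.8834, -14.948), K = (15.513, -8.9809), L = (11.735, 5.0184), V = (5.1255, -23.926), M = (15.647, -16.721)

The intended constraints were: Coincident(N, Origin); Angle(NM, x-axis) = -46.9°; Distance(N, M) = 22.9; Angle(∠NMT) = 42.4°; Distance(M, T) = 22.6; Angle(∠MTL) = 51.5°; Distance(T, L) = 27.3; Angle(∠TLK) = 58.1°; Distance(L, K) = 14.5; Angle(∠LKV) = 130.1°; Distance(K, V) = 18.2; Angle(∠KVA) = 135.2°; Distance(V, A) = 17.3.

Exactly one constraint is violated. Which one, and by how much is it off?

Distance(V, A) = 17.3 — off by 4.50.

N = (0.00, 0.00) ✓; NM at -46.90° ✓; |NM| = 22.90 ✓; ∠NMT = 42.40° ✓; |MT| = 22.60 ✓; ∠MTL = 51.50° ✓; |TL| = 27.30 ✓; ∠TLK = 58.10° ✓; |LK| = 14.50 ✓; ∠LKV = 130.1° ✓; |KV| = 18.20 ✓; ∠KVA = 135.2° ✓; |VA| = 12.80 ✗.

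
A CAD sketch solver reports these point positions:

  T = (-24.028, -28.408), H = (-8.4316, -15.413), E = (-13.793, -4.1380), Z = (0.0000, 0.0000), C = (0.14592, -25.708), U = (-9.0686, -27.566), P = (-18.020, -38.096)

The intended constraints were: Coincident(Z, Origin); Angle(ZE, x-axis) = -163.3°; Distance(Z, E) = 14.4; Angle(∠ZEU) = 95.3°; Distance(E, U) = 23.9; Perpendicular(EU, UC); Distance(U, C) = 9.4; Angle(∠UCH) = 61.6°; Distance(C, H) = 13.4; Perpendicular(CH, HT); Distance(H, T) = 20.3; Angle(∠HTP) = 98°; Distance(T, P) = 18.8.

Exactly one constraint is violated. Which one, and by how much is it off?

Distance(T, P) = 18.8 — off by 7.40.

Z = (0.00, 0.00) ✓; ZE at -163.3° ✓; |ZE| = 14.40 ✓; ∠ZEU = 95.30° ✓; |EU| = 23.90 ✓; ∠(EU, UC) = 90.00° ✓; |UC| = 9.400 ✓; ∠UCH = 61.60° ✓; |CH| = 13.40 ✓; ∠(CH, HT) = 90.00° ✓; |HT| = 20.30 ✓; ∠HTP = 98.00° ✓; |TP| = 11.40 ✗.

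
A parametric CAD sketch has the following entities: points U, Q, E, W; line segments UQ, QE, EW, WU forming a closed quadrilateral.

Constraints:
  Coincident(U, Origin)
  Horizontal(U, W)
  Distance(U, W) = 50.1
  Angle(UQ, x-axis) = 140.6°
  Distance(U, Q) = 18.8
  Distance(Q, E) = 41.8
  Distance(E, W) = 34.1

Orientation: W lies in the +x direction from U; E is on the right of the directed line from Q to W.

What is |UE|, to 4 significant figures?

23.02

U is at the origin; U and W share the same y with |UW| = 50.1 and W in +x, so W = (50.1, 0). UQ runs at 140.6° with |UQ| = 18.8, so Q = (-14.53, 11.93). E is determined by |QE| = 41.8 and |EW| = 34.1 together: it lies at the intersection of circle(Q, 41.8) and circle(W, 34.1). With |QW| = 65.72, the foot of the radical line on QW is 37.31 from Q and the perpendicular offset is √(41.8² − 37.31²) = 18.85. Taking the right-of-QW solution: E = (18.74, -13.38).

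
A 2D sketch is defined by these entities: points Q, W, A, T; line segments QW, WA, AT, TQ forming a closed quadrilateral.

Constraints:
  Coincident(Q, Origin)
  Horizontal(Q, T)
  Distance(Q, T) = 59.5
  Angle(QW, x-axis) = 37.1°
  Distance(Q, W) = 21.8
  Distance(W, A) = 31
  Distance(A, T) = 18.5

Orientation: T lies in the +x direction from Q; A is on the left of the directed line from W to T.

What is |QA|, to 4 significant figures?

50.55

Q is at the origin; QT is horizontal with |QT| = 59.5 and T in +x, so T = (59.5, 0). QW runs at 37.1° with |QW| = 21.8, so W = (17.39, 13.15). A is determined by |WA| = 31.0 and |AT| = 18.5 together: it lies at the intersection of circle(W, 31.0) and circle(T, 18.5). With |WT| = 44.12, the foot of the radical line on WT is 29.07 from W and the perpendicular offset is √(31.0² − 29.07²) = 10.76. Taking the left-of-WT solution: A = (48.35, 14.76).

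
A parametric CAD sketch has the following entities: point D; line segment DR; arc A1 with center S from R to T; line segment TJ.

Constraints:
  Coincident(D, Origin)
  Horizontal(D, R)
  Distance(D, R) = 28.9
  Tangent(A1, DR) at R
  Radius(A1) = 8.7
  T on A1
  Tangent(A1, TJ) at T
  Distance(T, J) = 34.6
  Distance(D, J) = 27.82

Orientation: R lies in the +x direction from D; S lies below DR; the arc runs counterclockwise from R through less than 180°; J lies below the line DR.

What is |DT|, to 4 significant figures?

22.75

Checks: ∠(SR, RD) = 90.00° ✓; |ST| = 8.700 ✓; ∠(ST, TJ) = 90.00° ✓; |TJ| = 34.60 ✓; |DJ| = 27.82 ✓.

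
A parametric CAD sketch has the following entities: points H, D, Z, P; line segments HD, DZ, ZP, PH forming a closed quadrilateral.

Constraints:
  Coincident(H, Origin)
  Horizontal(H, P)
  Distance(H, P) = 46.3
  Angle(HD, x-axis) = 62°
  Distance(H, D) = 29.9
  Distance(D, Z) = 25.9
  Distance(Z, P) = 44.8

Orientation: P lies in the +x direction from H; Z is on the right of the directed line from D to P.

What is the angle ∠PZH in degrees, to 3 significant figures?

110°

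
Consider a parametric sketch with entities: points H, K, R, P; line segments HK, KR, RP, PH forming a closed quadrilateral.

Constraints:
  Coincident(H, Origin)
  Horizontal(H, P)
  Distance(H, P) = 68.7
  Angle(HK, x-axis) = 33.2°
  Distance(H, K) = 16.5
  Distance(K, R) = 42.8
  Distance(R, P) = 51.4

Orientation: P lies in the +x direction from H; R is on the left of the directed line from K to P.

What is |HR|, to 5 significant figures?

58.662

Checks: |KR| = 42.80 ✓; |RP| = 51.40 ✓.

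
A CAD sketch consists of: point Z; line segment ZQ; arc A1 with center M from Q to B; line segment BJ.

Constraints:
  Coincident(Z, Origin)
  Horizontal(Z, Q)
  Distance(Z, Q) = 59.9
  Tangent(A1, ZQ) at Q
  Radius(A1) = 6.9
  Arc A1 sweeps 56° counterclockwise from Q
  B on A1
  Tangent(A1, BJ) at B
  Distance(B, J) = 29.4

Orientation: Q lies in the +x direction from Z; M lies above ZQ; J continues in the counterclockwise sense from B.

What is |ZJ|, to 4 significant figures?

86.52

On A1, Q sits at bearing -90° from M; a 56° counterclockwise sweep puts B at bearing -34°, so B = M + 6.9·(cos -34°, sin -34°) = (65.62, 3.042). Tangency of A1 to BJ means the radius MB is perpendicular to BJ, so BJ runs along (−sin -34°, cos -34°); with |BJ| = 29.4, J = (82.06, 27.42). Then |ZJ| = |J − Z| = 86.52.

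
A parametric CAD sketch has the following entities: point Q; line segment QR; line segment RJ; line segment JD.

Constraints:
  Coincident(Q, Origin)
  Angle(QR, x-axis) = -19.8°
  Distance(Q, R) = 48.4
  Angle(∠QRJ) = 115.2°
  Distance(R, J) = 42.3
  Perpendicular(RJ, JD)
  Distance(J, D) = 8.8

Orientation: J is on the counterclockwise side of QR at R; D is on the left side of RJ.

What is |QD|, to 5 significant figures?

71.986

∠QRJ = 115.2°, so RJ runs at -19.8° + (180° − 115.2°) = 45.000° from the x-axis; with |RJ| = 42.3, J = R + 42.3·(cos 45.000°, sin 45.000°) = (75.449, 13.516). The perpendicularity gives JD at right angles to RJ; with |JD| = 8.8 on the left of RJ, D = J + 8.8·(-0.70711, 0.70711) = (69.227, 19.738). Then |QD| = |D − Q| = 71.986.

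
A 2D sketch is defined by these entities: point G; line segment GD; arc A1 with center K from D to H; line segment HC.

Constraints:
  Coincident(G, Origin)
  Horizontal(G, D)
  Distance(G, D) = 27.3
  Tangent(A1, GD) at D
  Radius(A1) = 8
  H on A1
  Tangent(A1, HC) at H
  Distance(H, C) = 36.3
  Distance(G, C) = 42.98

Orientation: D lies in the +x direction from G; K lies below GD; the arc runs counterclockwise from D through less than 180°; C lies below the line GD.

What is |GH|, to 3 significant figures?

20.5

Checks: G = (0.00, 0.00) ✓; G.y = 0.00, D.y = 0.00 ✓; |KH| = 8.000 ✓; ∠(KH, HC) = 90.00° ✓; |HC| = 36.30 ✓; |GC| = 42.98 ✓.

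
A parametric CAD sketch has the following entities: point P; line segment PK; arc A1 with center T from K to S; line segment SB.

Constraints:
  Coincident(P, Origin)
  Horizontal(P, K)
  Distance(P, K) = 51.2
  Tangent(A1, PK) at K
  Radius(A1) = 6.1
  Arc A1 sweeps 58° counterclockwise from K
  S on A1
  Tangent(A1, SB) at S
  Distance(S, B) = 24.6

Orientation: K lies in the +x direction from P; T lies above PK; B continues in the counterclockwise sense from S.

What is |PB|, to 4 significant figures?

73.35

P is at the origin; P and K share the same y with |PK| = 51.2 and K on the +x side, so K = (51.20, 0.000). A1 meets PK tangentially, so TK is at right angles to PK, so T = K + (0, 6.1) = (51.20, 6.100). On A1, K sits at bearing -90° from T; a 58° counterclockwise sweep puts S at bearing -32°, so S = T + 6.1·(cos -32°, sin -32°) = (56.37, 2.867). Since A1 is tangent to SB there, TS ⟂ SB, so SB runs along (−sin -32°, cos -32°); with |SB| = 24.6, B = (69.41, 23.73). Then |PB| = |B − P| = 73.35.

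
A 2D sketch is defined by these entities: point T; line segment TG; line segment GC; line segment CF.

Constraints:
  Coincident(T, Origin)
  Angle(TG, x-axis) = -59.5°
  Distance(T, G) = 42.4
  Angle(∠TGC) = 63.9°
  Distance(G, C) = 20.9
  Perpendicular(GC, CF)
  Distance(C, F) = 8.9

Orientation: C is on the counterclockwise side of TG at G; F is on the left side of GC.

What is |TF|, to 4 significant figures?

29.26

T is at the origin; TG runs at -59.5° with length 42.4, so G = 42.4·(cos -59.5°, sin -59.5°) = (21.52, -36.53). ∠TGC = 63.9°, so GC runs at -59.5° + (180° − 63.9°) = 56.60° from the x-axis; with |GC| = 20.9, C = G + 20.9·(cos 56.60°, sin 56.60°) = (33.02, -19.08). The perpendicularity gives CF at right angles to GC; with |CF| = 8.9 on the left of GC, F = C + 8.9·(-0.8348, 0.5505) = (25.59, -14.19). Then |TF| = |F − T| = 29.26.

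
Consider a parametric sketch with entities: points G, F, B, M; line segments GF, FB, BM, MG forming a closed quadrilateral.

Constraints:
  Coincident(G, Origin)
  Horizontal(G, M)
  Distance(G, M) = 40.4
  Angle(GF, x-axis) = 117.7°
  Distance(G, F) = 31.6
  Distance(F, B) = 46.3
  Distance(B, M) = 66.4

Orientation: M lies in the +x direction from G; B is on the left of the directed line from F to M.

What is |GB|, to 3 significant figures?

64.2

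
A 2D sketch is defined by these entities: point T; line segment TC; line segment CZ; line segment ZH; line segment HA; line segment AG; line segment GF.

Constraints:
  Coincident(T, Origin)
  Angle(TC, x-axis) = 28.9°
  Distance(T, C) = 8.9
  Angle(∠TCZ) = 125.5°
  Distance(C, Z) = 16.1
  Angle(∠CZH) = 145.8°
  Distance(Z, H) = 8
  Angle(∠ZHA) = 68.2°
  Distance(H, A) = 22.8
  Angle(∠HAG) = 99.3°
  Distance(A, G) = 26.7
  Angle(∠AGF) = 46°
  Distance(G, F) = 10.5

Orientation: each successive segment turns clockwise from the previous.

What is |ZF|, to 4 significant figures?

20.20

T is at the origin; TC runs at 28.9° with length 8.9, so C = (7.792, 4.301). ∠TCZ = 125.5° gives CZ at -25.60° from the x-axis; with |CZ| = 16.1, Z = (22.31, -2.655). ∠CZH = 145.8° gives ZH at -59.80° from the x-axis; with |ZH| = 8.0, H = (26.34, -9.570). ∠ZHA = 68.2° gives HA at -171.6° from the x-axis; with |HA| = 22.8, A = (3.780, -12.90). ∠HAG = 99.3° gives AG at 107.7° from the x-axis; with |AG| = 26.7, G = (-4.338, 12.54). ∠AGF = 46.0° gives GF at -26.30° from the x-axis; with |GF| = 10.5, F = (5.075, 7.884). Then |ZF| = |F − Z| = 20.20.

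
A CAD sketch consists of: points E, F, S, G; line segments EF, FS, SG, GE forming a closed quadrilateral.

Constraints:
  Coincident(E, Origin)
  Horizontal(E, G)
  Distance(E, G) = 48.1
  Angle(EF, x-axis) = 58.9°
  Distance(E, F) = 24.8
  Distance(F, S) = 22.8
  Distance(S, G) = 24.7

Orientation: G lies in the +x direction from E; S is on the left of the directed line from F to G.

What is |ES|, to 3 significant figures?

41.5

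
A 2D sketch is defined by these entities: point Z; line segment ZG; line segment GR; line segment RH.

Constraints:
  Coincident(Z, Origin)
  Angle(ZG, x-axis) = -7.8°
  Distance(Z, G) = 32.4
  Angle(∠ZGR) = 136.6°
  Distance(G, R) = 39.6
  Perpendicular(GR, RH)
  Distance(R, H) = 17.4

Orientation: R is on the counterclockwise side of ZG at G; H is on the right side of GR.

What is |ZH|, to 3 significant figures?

74.6

Z is at the origin; ZG runs at -7.8° with length 32.4, so G = 32.4·(cos -7.8°, sin -7.8°) = (32.1, -4.40). ∠ZGR = 136.6°, so GR runs at -7.8° + (180° − 136.6°) = 35.6° from the x-axis; with |GR| = 39.6, R = G + 39.6·(cos 35.6°, sin 35.6°) = (64.3, 18.7). The perpendicularity gives RH at right angles to GR; with |RH| = 17.4 on the right of GR, H = R + 17.4·(0.582, -0.813) = (74.4, 4.51). Then |ZH| = |H − Z| = 74.6.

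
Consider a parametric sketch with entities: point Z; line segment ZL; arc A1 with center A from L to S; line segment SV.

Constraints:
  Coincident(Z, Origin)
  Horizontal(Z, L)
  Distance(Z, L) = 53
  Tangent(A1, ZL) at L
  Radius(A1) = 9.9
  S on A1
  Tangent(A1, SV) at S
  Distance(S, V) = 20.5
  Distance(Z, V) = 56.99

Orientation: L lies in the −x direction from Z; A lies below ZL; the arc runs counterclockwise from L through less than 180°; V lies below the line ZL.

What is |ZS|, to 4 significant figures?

62.69

Checks: |AS| = 9.900 ✓; ∠(AS, SV) = 90.00° ✓; |SV| = 20.50 ✓; |ZV| = 56.99 ✓.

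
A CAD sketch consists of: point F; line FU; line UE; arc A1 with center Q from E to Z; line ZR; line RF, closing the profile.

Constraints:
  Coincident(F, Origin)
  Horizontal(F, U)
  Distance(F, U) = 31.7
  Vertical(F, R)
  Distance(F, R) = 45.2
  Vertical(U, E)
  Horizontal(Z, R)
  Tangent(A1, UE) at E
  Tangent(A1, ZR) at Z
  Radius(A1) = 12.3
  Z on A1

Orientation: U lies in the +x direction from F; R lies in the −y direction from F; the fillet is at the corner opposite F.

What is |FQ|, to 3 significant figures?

38.2

F is at the origin; F and U share the same y with |FU| = 31.7 and U on the +x side, so U = (31.7, 0.00). F and R share the same x with |FR| = 45.2 and R on the −y side, so R = (0.00, -45.2). The virtual corner opposite F is at (31.7, -45.2). Since A1 is tangent to UE there, QE ⟂ UE and since A1 is tangent to ZR there, QZ ⟂ ZR, with radius 12.3, so the center Q sits 12.3 in from both sides at Q = (19.4, -32.9). Then |FQ| = |Q − F| = 38.2.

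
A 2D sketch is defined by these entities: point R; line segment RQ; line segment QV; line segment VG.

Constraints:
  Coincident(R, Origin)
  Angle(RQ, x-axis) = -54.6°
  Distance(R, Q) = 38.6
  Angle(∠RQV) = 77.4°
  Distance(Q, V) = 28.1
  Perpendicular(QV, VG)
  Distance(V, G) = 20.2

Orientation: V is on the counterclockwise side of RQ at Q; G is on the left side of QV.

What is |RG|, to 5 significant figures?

26.315

R is at the origin; RQ runs at -54.6° with length 38.6, so Q = 38.6·(cos -54.6°, sin -54.6°) = (22.360, -31.464). ∠RQV = 77.4°, so QV runs at -54.6° + (180° − 77.4°) = 48.000° from the x-axis; with |QV| = 28.1, V = Q + 28.1·(cos 48.000°, sin 48.000°) = (41.163, -10.582). The perpendicularity gives VG at right angles to QV; with |VG| = 20.2 on the left of QV, G = V + 20.2·(-0.74314, 0.66913) = (26.151, 2.9349). Then |RG| = |G − R| = 26.315.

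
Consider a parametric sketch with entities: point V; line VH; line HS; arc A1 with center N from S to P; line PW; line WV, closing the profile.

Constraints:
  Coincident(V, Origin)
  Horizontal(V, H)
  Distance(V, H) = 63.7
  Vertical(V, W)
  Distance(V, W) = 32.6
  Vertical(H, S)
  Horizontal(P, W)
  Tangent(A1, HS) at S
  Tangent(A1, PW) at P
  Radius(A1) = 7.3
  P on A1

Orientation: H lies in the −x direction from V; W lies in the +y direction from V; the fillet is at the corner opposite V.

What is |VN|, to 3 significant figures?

61.8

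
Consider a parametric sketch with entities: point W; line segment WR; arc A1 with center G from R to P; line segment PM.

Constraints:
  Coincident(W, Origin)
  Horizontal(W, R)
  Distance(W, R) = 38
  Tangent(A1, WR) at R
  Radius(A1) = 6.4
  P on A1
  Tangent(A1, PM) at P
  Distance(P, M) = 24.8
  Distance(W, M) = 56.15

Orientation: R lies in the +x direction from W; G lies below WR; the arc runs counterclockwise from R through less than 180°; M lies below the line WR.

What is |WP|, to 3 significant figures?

34.3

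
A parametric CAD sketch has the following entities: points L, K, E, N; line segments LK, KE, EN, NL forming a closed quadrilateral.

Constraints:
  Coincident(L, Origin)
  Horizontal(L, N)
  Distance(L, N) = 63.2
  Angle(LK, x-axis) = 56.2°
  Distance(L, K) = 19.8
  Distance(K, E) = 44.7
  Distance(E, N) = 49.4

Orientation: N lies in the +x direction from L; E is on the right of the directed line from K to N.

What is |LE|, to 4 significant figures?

34.64

Checks: |KE| = 44.70 ✓; |EN| = 49.40 ✓.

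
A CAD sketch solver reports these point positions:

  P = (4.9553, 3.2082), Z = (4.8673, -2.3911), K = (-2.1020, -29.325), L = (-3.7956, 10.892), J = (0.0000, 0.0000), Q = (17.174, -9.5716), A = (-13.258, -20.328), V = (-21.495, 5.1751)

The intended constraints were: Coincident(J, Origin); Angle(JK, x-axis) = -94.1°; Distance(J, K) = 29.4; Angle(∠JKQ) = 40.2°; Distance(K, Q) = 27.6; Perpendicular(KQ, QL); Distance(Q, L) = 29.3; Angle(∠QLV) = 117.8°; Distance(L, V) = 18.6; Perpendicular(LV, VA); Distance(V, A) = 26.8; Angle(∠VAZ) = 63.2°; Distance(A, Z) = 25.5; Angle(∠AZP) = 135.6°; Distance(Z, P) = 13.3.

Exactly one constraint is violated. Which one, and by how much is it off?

Distance(Z, P) = 13.3 — off by 7.70.

J = (0.00, 0.00) ✓; JK at -94.10° ✓; |JK| = 29.40 ✓; ∠JKQ = 40.20° ✓; |KQ| = 27.60 ✓; ∠(KQ, QL) = 90.00° ✓; |QL| = 29.30 ✓; ∠QLV = 117.8° ✓; |LV| = 18.60 ✓; ∠(LV, VA) = 90.00° ✓; |VA| = 26.80 ✓; ∠VAZ = 63.20° ✓; |AZ| = 25.50 ✓; ∠AZP = 135.6° ✓; |ZP| = 5.600 ✗.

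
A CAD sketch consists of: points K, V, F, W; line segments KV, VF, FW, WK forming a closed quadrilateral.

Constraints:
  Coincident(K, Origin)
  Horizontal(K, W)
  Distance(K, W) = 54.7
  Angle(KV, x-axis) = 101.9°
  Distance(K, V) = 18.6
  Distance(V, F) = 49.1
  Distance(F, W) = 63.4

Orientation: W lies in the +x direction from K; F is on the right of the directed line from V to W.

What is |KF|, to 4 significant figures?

30.81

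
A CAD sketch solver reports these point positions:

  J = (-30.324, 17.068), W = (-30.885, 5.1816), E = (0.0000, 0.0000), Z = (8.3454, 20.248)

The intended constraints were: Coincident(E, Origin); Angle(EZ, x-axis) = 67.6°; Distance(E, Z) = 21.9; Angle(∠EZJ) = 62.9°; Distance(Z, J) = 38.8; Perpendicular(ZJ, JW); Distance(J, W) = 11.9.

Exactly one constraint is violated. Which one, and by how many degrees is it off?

Perpendicular(ZJ, JW) — off by 7.40°.

E = (0.00, 0.00) ✓; EZ at 67.60° ✓; |EZ| = 21.90 ✓; ∠EZJ = 62.90° ✓; |ZJ| = 38.80 ✓; ∠(ZJ, JW) = 82.60° ✗; |JW| = 11.90 ✓.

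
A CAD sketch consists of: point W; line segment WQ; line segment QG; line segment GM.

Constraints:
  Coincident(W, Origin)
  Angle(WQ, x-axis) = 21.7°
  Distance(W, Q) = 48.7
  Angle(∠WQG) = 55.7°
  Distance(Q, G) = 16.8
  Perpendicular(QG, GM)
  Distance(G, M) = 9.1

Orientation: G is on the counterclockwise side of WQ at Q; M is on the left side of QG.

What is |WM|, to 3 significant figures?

32.9

W is at the origin; WQ runs at 21.7° with length 48.7, so Q = 48.7·(cos 21.7°, sin 21.7°) = (45.2, 18.0). ∠WQG = 55.7°, so QG runs at 21.7° + (180° − 55.7°) = 146° from the x-axis; with |QG| = 16.8, G = Q + 16.8·(cos 146°, sin 146°) = (31.3, 27.4). The perpendicularity gives GM at right angles to QG; with |GM| = 9.1 on the left of QG, M = G + 9.1·(-0.559, -0.829) = (26.2, 19.9). Then |WM| = |M − W| = 32.9.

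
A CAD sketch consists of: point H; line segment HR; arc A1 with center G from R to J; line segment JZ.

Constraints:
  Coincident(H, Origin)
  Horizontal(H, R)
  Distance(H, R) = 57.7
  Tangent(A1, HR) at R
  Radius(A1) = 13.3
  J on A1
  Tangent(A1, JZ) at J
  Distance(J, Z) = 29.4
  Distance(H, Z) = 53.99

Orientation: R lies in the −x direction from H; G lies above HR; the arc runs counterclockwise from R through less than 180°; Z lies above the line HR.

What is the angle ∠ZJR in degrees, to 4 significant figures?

142.0°

Checks: |GJ| = 13.30 ✓; ∠(GJ, JZ) = 90.00° ✓; |JZ| = 29.40 ✓; |HZ| = 53.99 ✓.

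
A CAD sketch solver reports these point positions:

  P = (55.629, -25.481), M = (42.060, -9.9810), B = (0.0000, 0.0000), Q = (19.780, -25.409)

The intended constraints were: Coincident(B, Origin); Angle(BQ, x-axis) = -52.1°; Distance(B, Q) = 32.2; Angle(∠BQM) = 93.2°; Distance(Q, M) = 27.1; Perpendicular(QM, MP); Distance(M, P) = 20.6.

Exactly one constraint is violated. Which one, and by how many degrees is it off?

Perpendicular(QM, MP) — off by 6.50°.

B = (0.00, 0.00) ✓; BQ at -52.10° ✓; |BQ| = 32.20 ✓; ∠BQM = 93.20° ✓; |QM| = 27.10 ✓; ∠(QM, MP) = 83.50° ✗; |MP| = 20.60 ✓.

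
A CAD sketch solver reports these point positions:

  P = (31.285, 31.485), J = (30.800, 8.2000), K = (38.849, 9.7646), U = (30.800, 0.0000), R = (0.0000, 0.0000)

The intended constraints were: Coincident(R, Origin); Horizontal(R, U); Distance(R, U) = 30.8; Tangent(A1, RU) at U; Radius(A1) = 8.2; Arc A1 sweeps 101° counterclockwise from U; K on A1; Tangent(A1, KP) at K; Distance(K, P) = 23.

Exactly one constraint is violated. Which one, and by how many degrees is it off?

Tangent(A1, KP) at K — off by 8.20°.

R = (0.00, 0.00) ✓; R.y = 0.00, U.y = 0.00 ✓; |RU| = 30.80 ✓; ∠(JU, UR) = 90.00° ✓; |JU| = 8.200 ✓; bearing(J→K) − bearing(J→U) = 101.0° ✓; |JK| = 8.200 ✓; ∠(JK, KP) = 81.80° ✗; |KP| = 23.00 ✓.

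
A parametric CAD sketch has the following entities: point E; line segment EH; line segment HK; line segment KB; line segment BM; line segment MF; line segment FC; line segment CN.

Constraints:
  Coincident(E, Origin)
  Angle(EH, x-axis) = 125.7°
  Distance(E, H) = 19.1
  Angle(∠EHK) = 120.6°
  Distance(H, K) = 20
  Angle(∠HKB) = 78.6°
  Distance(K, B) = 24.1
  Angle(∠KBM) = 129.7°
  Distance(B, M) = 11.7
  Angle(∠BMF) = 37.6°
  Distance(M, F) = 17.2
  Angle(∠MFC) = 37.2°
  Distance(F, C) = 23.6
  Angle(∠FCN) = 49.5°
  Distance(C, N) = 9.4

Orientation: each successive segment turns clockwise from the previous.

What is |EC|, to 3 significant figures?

33.6

E is at the origin; EH runs at 125.7° with length 19.1, so H = (-11.1, 15.5). ∠EHK = 120.6° gives HK at 66.3° from the x-axis; with |HK| = 20.0, K = (-3.11, 33.8). ∠HKB = 78.6° gives KB at -35.1° from the x-axis; with |KB| = 24.1, B = (16.6, 20.0). ∠KBM = 129.7° gives BM at -85.4° from the x-axis; with |BM| = 11.7, M = (17.5, 8.30). ∠BMF = 37.6° gives MF at 132° from the x-axis; with |MF| = 17.2, F = (6.00, 21.0). ∠MFC = 37.2° gives FC at -10.6° from the x-axis; with |FC| = 23.6, C = (29.2, 16.7). Then |EC| = |C − E| = 33.6.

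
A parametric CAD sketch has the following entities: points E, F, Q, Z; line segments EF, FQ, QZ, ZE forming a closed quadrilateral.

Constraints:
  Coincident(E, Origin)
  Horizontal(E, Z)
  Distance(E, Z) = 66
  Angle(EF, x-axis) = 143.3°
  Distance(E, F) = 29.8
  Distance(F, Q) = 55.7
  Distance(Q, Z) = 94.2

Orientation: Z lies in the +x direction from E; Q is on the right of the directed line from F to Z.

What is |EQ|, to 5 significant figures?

42.881

Checks: |FQ| = 55.70 ✓; |QZ| = 94.20 ✓.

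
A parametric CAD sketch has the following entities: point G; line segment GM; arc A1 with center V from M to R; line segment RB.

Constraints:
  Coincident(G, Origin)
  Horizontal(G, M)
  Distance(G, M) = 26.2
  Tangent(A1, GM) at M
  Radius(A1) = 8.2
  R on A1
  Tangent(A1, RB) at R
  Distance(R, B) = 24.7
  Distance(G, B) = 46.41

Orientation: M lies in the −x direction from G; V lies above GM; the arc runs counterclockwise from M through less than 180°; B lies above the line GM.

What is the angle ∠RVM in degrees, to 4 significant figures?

121.4°

Checks: |VM| = 8.200 ✓; |VR| = 8.200 ✓; ∠(VR, RB) = 90.00° ✓; |RB| = 24.70 ✓; |GB| = 46.41 ✓.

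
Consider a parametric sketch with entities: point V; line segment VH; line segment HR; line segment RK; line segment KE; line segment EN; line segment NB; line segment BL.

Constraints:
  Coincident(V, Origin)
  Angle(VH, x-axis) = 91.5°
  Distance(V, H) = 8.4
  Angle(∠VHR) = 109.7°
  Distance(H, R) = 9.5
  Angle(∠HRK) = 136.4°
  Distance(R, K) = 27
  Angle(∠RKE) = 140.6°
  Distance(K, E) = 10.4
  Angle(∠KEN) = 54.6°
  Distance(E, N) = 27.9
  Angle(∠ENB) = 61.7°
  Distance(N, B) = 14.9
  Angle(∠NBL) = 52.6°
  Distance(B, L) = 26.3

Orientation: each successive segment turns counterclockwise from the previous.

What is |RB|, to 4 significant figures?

11.51

∠KEN = 54.6° gives EN at 10.20° from the x-axis; with |EN| = 27.9, N = (-10.60, -4.686). ∠ENB = 61.7° gives NB at 128.5° from the x-axis; with |NB| = 14.9, B = (-19.88, 6.974). Then |RB| = |B − R| = 11.51.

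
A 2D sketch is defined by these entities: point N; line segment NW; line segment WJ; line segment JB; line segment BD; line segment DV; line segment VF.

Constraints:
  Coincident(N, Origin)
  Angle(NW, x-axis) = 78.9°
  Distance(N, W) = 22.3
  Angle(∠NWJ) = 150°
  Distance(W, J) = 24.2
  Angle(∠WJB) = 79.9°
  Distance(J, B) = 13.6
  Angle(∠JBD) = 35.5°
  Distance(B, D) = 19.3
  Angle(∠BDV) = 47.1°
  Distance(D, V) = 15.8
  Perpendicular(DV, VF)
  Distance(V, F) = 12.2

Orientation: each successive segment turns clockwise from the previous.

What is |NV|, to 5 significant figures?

49.043

N is at the origin; NW runs at 78.9° with length 22.3, so W = (4.2932, 21.883). ∠NWJ = 150.0° gives WJ at 48.900° from the x-axis; with |WJ| = 24.2, J = (20.202, 40.119). ∠WJB = 79.9° gives JB at -51.200° from the x-axis; with |JB| = 13.6, B = (28.724, 29.520). ∠JBD = 35.5° gives BD at 164.30° from the x-axis; with |BD| = 19.3, D = (10.144, 34.743). ∠BDV = 47.1° gives DV at 31.400° from the x-axis; with |DV| = 15.8, V = (23.630, 42.975). Then |NV| = |V − N| = 49.043.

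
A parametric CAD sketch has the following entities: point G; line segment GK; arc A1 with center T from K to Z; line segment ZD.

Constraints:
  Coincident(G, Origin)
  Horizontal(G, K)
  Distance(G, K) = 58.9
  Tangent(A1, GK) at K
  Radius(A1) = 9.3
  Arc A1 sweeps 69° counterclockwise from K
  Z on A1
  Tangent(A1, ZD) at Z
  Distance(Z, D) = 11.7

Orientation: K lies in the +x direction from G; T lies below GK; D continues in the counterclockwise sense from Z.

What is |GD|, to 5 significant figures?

49.026

G is at the origin; GK is horizontal with |GK| = 58.9 and K on the +x side, so K = (58.900, 0.0000). The tangent condition forces TK to be normal to GK, so T = K + (0, -9.3) = (58.900, -9.3000). On A1, K sits at bearing 90° from T; a 69° counterclockwise sweep puts Z at bearing 159°, so Z = T + 9.3·(cos 159°, sin 159°) = (50.218, -5.9672). The tangent condition forces TZ to be normal to ZD, so ZD runs along (−sin 159°, cos 159°); with |ZD| = 11.7, D = (46.025, -16.890). Then |GD| = |D − G| = 49.026.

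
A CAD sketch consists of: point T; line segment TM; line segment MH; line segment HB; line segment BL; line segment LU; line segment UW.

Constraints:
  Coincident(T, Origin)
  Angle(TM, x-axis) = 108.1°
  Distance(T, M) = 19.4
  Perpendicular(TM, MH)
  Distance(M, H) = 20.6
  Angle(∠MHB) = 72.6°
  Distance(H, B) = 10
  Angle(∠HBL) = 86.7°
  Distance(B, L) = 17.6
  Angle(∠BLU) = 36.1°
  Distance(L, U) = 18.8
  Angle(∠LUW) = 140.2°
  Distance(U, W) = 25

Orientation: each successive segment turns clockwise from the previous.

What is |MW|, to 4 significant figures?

42.92

T is at the origin; TM runs at 108.1° with length 19.4, so M = (-6.027, 18.44). The perpendicularity gives MH at right angles to TM, so MH runs at 18.10°; with |MH| = 20.6, H = (13.55, 24.84). ∠MHB = 72.6° gives HB at -89.30° from the x-axis; with |HB| = 10.0, B = (13.68, 14.84). ∠HBL = 86.7° gives BL at 177.4° from the x-axis; with |BL| = 17.6, L = (-3.906, 15.64). ∠BLU = 36.1° gives LU at 33.50° from the x-axis; with |LU| = 18.8, U = (11.77, 26.02). ∠LUW = 140.2° gives UW at -6.300° from the x-axis; with |UW| = 25.0, W = (36.62, 23.27). Then |MW| = |W − M| = 42.92.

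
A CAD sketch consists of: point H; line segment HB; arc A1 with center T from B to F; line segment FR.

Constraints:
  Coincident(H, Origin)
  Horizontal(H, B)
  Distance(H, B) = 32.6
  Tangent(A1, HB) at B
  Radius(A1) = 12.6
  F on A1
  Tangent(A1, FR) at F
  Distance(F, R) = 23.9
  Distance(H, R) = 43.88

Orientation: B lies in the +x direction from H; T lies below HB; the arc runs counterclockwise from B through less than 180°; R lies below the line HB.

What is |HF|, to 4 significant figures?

24.40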